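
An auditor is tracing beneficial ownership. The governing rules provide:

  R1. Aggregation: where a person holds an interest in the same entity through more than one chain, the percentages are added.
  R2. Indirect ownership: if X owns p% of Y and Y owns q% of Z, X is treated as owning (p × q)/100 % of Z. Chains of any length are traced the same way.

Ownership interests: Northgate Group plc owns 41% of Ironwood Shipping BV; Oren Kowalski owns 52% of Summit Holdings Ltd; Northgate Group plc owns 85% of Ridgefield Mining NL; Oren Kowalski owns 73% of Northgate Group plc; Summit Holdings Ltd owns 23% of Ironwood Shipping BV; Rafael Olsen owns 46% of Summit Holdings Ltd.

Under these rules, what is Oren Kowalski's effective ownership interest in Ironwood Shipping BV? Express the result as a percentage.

41.89%

Chain via Summit Holdings Ltd (R2): 52% × 23% = 11.96% of Ironwood Shipping BV.
Chain via Northgate Group plc (R2): 73% × 41% = 29.93% of Ironwood Shipping BV.
Aggregating (R1): 11.96% + 29.93% = 41.89%.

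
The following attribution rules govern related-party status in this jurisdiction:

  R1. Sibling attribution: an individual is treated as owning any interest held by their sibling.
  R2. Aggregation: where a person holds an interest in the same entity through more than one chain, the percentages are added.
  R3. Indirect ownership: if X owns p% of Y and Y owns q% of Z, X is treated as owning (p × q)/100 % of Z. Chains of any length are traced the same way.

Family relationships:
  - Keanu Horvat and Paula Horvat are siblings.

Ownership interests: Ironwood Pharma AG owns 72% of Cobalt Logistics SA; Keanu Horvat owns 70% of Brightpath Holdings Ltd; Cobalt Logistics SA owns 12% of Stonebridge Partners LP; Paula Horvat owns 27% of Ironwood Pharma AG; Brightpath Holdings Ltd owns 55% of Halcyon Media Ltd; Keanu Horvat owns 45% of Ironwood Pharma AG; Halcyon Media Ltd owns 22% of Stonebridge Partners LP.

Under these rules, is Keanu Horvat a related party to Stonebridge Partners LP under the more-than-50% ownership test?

By sibling attribution (R1), Keanu Horvat is treated as also owning Paula Horvat's interest in Ironwood Pharma AG, giving 45% + 27% = 72%.
Chain via Brightpath Holdings Ltd → Halcyon Media Ltd (R3): 70% × 55% × 22% = 8.47% of Stonebridge Partners LP.
Chain via Ironwood Pharma AG → Cobalt Logistics SA (R3): 72% × 72% × 12% = 6.2208% of Stonebridge Partners LP.
Aggregating (R2): 8.47% + 6.2208% = 14.6908%.
14.6908% does not exceed the 50% threshold, so Keanu is not a related party to Stonebridge Partners LP.

No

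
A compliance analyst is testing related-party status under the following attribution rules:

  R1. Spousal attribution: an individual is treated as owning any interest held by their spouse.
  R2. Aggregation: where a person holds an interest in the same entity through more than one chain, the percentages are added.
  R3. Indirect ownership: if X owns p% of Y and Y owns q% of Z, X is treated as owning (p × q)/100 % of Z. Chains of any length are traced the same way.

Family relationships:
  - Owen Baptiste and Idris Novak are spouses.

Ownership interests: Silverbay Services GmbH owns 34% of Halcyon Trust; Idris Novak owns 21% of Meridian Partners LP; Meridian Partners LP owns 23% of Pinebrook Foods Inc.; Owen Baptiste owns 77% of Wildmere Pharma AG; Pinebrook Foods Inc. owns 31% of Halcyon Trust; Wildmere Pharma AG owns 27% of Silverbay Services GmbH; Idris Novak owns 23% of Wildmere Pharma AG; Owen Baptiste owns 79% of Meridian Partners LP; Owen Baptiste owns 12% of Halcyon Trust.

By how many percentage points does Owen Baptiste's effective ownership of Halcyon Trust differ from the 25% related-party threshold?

3.31

By spousal attribution (R1), Owen Baptiste is treated as also owning Idris Novak's interest in Meridian Partners LP, giving 79% + 21% = 100%.
By spousal attribution (R1), Owen Baptiste is treated as also owning Idris Novak's interest in Wildmere Pharma AG, giving 77% + 23% = 100%.
Chain via Meridian Partners LP → Pinebrook Foods Inc. (R3): 100% × 23% × 31% = 7.13% of Halcyon Trust.
Chain via Wildmere Pharma AG → Silverbay Services GmbH (R3): 100% × 27% × 34% = 9.18% of Halcyon Trust.
Direct interest in Halcyon Trust: 12%.
Aggregating (R2): 7.13% + 9.18% + 12% = 28.31%.
28.31% exceeds the 25% threshold by 3.31 percentage points.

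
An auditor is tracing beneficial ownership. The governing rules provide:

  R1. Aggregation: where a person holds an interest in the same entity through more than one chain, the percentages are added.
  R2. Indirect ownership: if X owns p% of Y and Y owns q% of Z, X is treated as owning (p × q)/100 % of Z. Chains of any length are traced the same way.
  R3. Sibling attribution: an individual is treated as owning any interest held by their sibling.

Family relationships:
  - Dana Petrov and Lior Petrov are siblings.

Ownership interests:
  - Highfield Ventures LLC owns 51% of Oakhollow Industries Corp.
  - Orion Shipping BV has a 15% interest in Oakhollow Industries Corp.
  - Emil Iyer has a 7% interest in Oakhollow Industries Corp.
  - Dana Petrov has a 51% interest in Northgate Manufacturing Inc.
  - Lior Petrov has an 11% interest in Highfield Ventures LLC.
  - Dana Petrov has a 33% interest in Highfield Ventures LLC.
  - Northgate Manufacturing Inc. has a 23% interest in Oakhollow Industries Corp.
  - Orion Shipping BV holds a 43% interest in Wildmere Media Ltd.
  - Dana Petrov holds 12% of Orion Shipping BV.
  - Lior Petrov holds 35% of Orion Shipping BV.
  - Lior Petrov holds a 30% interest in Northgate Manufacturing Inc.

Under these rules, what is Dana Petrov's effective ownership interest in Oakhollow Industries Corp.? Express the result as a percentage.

48.12%

By sibling attribution (R3), Dana Petrov is treated as also owning Lior Petrov's interest in Northgate Manufacturing Inc, giving 51% + 30% = 81%.
By sibling attribution (R3), Dana Petrov is treated as also owning Lior Petrov's interest in Highfield Ventures LLC, giving 33% + 11% = 44%.
By sibling attribution (R3), Dana Petrov is treated as also owning Lior Petrov's interest in Orion Shipping BV, giving 12% + 35% = 47%.
Chain via Northgate Manufacturing Inc. (R2): 81% × 23% = 18.63% of Oakhollow Industries Corp.
Chain via Highfield Ventures LLC (R2): 44% × 51% = 22.44% of Oakhollow Industries Corp.
Chain via Orion Shipping BV (R2): 47% × 15% = 7.05% of Oakhollow Industries Corp.
Aggregating (R1): 18.63% + 22.44% + 7.05% = 48.12%.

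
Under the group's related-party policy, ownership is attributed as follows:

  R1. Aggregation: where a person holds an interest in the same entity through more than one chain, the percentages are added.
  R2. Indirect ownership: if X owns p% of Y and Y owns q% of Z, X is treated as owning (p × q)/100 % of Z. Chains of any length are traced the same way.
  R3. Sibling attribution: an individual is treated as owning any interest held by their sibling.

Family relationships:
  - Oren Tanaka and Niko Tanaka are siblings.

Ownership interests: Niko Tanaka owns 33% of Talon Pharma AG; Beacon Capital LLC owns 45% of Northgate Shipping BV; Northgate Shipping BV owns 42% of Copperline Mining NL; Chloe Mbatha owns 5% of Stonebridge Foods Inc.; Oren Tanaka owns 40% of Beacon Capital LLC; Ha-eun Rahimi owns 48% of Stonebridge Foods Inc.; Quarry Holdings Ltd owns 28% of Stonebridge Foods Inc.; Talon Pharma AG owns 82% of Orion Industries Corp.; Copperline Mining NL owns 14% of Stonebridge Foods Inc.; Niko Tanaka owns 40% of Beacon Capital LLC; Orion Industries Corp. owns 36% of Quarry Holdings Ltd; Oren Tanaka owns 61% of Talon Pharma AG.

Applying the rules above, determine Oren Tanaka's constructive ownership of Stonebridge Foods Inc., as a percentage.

By sibling attribution (R3), Oren Tanaka is treated as also owning Niko Tanaka's interest in Talon Pharma AG, giving 61% + 33% = 94%.
By sibling attribution (R3), Oren Tanaka is treated as also owning Niko Tanaka's interest in Beacon Capital LLC, giving 40% + 40% = 80%.
Chain via Talon Pharma AG → Orion Industries Corp. → Quarry Holdings Ltd (R2): 94% × 82% × 36% × 28% = 7.769664% of Stonebridge Foods Inc.
Chain via Beacon Capital LLC → Northgate Shipping BV → Copperline Mining NL (R2): 80% × 45% × 42% × 14% = 2.1168% of Stonebridge Foods Inc.
Aggregating (R1): 7.769664% + 2.1168% = 9.886464%.

9.886464%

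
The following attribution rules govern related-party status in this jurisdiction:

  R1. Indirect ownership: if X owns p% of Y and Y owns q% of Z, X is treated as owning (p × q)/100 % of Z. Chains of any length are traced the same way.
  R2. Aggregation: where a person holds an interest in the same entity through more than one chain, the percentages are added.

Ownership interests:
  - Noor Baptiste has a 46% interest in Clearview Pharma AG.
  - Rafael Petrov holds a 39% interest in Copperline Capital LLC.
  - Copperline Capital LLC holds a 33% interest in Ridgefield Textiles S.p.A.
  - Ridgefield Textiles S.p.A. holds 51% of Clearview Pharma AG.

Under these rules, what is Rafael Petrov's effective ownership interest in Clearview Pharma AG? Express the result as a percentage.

6.5637%

Chain via Copperline Capital LLC → Ridgefield Textiles S.p.A. (R1): 39% × 33% × 51% = 6.5637% of Clearview Pharma AG.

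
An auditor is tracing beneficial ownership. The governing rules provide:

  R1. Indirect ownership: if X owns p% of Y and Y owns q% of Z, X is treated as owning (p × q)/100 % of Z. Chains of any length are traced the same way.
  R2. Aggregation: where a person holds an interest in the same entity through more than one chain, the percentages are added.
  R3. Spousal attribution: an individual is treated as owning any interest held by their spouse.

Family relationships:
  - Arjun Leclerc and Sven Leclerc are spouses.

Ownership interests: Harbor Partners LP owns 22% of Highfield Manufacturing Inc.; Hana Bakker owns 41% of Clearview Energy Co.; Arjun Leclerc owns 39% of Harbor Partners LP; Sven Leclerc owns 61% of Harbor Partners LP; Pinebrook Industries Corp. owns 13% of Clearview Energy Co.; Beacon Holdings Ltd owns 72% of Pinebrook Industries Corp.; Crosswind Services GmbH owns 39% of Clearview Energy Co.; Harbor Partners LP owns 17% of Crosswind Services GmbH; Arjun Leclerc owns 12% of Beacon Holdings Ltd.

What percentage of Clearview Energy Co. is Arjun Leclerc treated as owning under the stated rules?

7.7532%

By spousal attribution (R3), Arjun Leclerc is treated as also owning Sven Leclerc's interest in Harbor Partners LP, giving 39% + 61% = 100%.
Chain via Beacon Holdings Ltd → Pinebrook Industries Corp. (R1): 12% × 72% × 13% = 1.1232% of Clearview Energy Co.
Chain via Harbor Partners LP → Crosswind Services GmbH (R1): 100% × 17% × 39% = 6.63% of Clearview Energy Co.
Aggregating (R2): 1.1232% + 6.63% = 7.7532%.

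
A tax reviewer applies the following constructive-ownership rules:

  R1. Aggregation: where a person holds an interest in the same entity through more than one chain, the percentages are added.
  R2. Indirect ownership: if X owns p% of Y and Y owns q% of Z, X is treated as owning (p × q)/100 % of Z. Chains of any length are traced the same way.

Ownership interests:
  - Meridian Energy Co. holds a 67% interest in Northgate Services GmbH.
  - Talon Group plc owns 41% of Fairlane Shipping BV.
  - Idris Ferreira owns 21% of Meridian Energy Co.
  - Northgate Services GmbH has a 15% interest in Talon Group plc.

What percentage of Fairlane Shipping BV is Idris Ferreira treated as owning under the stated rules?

Chain via Meridian Energy Co. → Northgate Services GmbH → Talon Group plc (R2): 21% × 67% × 15% × 41% = 0.865305% of Fairlane Shipping BV.

0.865305%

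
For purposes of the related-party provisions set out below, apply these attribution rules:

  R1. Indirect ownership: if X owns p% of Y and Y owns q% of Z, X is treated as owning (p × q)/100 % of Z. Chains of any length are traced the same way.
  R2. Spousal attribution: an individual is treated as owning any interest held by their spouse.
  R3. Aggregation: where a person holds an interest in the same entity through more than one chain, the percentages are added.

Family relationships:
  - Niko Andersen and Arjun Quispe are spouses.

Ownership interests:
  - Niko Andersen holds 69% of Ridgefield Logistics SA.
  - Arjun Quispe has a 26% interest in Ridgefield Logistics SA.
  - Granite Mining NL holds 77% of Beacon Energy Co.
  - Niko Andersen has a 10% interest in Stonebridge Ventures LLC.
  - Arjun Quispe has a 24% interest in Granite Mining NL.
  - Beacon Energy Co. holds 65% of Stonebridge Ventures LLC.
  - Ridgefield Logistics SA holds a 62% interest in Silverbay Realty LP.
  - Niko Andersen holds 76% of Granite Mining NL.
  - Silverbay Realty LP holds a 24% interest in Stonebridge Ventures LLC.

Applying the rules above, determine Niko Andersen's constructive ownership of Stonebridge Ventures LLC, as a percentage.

By spousal attribution (R2), Niko Andersen is treated as also owning Arjun Quispe's interest in Granite Mining NL, giving 76% + 24% = 100%.
By spousal attribution (R2), Niko Andersen is treated as also owning Arjun Quispe's interest in Ridgefield Logistics SA, giving 69% + 26% = 95%.
Chain via Granite Mining NL → Beacon Energy Co. (R1): 100% × 77% × 65% = 50.05% of Stonebridge Ventures LLC.
Chain via Ridgefield Logistics SA → Silverbay Realty LP (R1): 95% × 62% × 24% = 14.136% of Stonebridge Ventures LLC.
Direct interest in Stonebridge Ventures LLC: 10%.
Aggregating (R3): 50.05% + 14.136% + 10% = 74.186%.

74.186%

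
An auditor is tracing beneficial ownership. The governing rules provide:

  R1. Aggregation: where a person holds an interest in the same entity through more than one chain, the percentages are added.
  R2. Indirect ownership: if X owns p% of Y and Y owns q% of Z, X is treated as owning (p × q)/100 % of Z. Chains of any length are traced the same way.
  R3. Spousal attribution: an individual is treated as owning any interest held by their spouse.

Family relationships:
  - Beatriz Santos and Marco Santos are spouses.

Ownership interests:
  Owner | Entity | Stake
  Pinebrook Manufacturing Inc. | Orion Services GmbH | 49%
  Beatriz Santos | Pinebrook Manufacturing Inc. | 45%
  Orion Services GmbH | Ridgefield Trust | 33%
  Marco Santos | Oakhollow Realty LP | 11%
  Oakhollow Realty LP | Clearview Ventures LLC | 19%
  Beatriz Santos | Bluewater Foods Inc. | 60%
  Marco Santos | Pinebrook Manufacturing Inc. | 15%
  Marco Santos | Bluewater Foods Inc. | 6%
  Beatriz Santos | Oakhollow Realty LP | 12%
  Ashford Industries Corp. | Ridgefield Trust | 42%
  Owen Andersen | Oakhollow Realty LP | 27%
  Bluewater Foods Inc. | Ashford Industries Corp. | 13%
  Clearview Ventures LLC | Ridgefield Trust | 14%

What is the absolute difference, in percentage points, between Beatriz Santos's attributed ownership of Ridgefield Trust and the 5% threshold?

By spousal attribution (R3), Beatriz Santos is treated as also owning Marco Santos's interest in Oakhollow Realty LP, giving 12% + 11% = 23%.
By spousal attribution (R3), Beatriz Santos is treated as also owning Marco Santos's interest in Bluewater Foods Inc, giving 60% + 6% = 66%.
By spousal attribution (R3), Beatriz Santos is treated as also owning Marco Santos's interest in Pinebrook Manufacturing Inc, giving 45% + 15% = 60%.
Chain via Oakhollow Realty LP → Clearview Ventures LLC (R2): 23% × 19% × 14% = 0.6118% of Ridgefield Trust.
Chain via Bluewater Foods Inc. → Ashford Industries Corp. (R2): 66% × 13% × 42% = 3.6036% of Ridgefield Trust.
Chain via Pinebrook Manufacturing Inc. → Orion Services GmbH (R2): 60% × 49% × 33% = 9.702% of Ridgefield Trust.
Aggregating (R1): 0.6118% + 3.6036% + 9.702% = 13.9174%.
13.9174% exceeds the 5% threshold by 8.9174 percentage points.

8.9174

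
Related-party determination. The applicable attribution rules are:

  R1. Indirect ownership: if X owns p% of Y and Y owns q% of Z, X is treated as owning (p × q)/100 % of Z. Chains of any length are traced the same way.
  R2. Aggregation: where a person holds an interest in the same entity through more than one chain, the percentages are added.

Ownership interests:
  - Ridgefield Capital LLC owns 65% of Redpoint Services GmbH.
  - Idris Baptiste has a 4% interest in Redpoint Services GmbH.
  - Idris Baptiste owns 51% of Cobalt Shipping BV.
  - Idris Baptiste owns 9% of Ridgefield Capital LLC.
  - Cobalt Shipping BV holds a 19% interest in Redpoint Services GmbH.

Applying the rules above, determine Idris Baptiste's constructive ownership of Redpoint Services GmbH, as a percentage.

19.54%

Chain via Ridgefield Capital LLC (R1): 9% × 65% = 5.85% of Redpoint Services GmbH.
Chain via Cobalt Shipping BV (R1): 51% × 19% = 9.69% of Redpoint Services GmbH.
Direct interest in Redpoint Services GmbH: 4%.
Aggregating (R2): 5.85% + 9.69% + 4% = 19.54%.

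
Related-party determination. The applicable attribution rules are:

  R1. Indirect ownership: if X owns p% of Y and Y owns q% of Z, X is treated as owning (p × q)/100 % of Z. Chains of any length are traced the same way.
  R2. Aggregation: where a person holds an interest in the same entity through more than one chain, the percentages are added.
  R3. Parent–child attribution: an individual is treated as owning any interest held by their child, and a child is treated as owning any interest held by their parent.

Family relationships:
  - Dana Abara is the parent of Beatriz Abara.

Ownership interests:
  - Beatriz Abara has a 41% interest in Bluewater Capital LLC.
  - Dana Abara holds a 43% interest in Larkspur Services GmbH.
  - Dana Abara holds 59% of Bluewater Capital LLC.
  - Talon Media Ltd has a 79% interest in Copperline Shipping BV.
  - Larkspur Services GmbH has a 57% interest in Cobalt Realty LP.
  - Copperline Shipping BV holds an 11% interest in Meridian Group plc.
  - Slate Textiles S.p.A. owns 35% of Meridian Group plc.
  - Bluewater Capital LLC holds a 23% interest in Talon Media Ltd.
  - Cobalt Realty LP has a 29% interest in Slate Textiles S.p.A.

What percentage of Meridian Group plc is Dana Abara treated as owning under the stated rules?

4.486465%

By parent–child attribution (R3), Dana Abara is treated as also owning Beatriz Abara's interest in Bluewater Capital LLC, giving 59% + 41% = 100%.
Chain via Bluewater Capital LLC → Talon Media Ltd → Copperline Shipping BV (R1): 100% × 23% × 79% × 11% = 1.9987% of Meridian Group plc.
Chain via Larkspur Services GmbH → Cobalt Realty LP → Slate Textiles S.p.A. (R1): 43% × 57% × 29% × 35% = 2.487765% of Meridian Group plc.
Aggregating (R2): 1.9987% + 2.487765% = 4.486465%.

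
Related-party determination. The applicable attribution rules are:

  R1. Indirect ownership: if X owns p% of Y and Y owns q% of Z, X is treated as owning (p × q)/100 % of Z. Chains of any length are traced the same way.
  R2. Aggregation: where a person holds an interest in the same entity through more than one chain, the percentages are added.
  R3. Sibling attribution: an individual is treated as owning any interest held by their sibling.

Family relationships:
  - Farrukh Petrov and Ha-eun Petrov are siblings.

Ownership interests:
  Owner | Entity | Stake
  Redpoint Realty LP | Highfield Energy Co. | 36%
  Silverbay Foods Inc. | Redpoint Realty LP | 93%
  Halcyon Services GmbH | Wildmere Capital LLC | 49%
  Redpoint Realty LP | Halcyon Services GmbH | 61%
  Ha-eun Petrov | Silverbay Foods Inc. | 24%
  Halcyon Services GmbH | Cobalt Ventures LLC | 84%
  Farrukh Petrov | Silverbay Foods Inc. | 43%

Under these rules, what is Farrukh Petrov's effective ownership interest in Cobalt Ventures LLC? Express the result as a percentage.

31.927644%

By sibling attribution (R3), Farrukh Petrov is treated as also owning Ha-eun Petrov's interest in Silverbay Foods Inc, giving 43% + 24% = 67%.
Chain via Silverbay Foods Inc. → Redpoint Realty LP → Halcyon Services GmbH (R1): 67% × 93% × 61% × 84% = 31.927644% of Cobalt Ventures LLC.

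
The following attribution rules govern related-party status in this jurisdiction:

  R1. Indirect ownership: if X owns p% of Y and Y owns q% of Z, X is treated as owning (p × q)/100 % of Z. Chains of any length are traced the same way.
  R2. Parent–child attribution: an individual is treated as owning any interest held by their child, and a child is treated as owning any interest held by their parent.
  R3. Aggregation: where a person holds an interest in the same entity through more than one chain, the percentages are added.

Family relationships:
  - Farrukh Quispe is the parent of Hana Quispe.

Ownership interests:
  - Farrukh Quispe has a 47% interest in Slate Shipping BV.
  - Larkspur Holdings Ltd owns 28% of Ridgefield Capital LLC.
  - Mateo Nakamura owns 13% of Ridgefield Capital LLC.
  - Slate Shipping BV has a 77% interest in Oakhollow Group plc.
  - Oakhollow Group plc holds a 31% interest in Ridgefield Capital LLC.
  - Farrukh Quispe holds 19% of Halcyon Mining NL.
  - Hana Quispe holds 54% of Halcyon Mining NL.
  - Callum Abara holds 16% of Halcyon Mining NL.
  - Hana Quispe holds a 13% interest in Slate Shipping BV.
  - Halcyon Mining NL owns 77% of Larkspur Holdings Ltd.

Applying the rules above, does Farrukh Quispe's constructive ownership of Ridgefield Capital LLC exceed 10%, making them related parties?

By parent–child attribution (R2), Farrukh Quispe is treated as also owning Hana Quispe's interest in Halcyon Mining NL, giving 19% + 54% = 73%.
By parent–child attribution (R2), Farrukh Quispe is treated as also owning Hana Quispe's interest in Slate Shipping BV, giving 47% + 13% = 60%.
Chain via Halcyon Mining NL → Larkspur Holdings Ltd (R1): 73% × 77% × 28% = 15.7388% of Ridgefield Capital LLC.
Chain via Slate Shipping BV → Oakhollow Group plc (R1): 60% × 77% × 31% = 14.322% of Ridgefield Capital LLC.
Aggregating (R3): 15.7388% + 14.322% = 30.0608%.
30.0608% exceeds the 10% threshold, so Farrukh is a related party to Ridgefield Capital LLC.

Yes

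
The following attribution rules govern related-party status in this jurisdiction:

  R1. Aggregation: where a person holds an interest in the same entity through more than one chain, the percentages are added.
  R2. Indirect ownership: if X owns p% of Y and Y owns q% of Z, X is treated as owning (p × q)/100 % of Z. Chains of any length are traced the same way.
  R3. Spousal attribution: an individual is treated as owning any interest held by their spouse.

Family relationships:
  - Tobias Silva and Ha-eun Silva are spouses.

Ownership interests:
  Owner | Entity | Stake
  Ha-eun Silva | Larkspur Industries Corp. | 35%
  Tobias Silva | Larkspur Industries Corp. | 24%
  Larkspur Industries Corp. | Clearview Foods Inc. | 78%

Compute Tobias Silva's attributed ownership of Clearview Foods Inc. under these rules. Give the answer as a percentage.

By spousal attribution (R3), Tobias Silva is treated as also owning Ha-eun Silva's interest in Larkspur Industries Corp, giving 24% + 35% = 59%.
Chain via Larkspur Industries Corp. (R2): 59% × 78% = 46.02% of Clearview Foods Inc.

46.02%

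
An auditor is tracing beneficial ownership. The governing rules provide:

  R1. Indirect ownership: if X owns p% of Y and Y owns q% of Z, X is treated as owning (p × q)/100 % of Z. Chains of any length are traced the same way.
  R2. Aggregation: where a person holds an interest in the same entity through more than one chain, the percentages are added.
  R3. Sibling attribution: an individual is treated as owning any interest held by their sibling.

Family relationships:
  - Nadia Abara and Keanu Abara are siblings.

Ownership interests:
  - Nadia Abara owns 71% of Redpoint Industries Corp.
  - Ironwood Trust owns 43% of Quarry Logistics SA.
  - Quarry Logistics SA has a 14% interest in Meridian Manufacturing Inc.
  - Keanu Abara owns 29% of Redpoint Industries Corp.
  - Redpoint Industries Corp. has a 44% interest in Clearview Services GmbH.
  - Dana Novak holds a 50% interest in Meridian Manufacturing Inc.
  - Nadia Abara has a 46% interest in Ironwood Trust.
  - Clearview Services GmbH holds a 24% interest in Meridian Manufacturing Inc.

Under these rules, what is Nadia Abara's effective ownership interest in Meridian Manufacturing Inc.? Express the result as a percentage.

By sibling attribution (R3), Nadia Abara is treated as also owning Keanu Abara's interest in Redpoint Industries Corp, giving 71% + 29% = 100%.
Chain via Redpoint Industries Corp. → Clearview Services GmbH (R1): 100% × 44% × 24% = 10.56% of Meridian Manufacturing Inc.
Chain via Ironwood Trust → Quarry Logistics SA (R1): 46% × 43% × 14% = 2.7692% of Meridian Manufacturing Inc.
Aggregating (R2): 10.56% + 2.7692% = 13.3292%.

13.3292%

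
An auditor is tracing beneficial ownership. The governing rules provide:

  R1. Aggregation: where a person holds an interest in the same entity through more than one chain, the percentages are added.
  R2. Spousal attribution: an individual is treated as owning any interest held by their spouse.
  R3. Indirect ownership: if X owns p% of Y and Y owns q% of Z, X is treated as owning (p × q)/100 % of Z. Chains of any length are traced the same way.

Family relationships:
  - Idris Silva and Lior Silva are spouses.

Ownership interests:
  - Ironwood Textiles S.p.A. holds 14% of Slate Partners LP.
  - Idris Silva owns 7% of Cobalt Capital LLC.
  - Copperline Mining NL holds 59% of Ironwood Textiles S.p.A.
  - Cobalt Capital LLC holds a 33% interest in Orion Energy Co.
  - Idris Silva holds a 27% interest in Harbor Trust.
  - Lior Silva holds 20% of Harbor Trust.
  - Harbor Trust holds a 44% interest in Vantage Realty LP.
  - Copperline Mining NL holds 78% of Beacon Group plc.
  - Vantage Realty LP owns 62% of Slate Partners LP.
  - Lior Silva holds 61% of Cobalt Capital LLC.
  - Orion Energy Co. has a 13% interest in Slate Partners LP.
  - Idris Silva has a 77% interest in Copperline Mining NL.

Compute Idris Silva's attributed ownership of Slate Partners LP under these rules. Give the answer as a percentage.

22.099%

By spousal attribution (R2), Idris Silva is treated as also owning Lior Silva's interest in Cobalt Capital LLC, giving 7% + 61% = 68%.
By spousal attribution (R2), Idris Silva is treated as also owning Lior Silva's interest in Harbor Trust, giving 27% + 20% = 47%.
Chain via Cobalt Capital LLC → Orion Energy Co. (R3): 68% × 33% × 13% = 2.9172% of Slate Partners LP.
Chain via Harbor Trust → Vantage Realty LP (R3): 47% × 44% × 62% = 12.8216% of Slate Partners LP.
Chain via Copperline Mining NL → Ironwood Textiles S.p.A. (R3): 77% × 59% × 14% = 6.3602% of Slate Partners LP.
Aggregating (R1): 2.9172% + 12.8216% + 6.3602% = 22.099%.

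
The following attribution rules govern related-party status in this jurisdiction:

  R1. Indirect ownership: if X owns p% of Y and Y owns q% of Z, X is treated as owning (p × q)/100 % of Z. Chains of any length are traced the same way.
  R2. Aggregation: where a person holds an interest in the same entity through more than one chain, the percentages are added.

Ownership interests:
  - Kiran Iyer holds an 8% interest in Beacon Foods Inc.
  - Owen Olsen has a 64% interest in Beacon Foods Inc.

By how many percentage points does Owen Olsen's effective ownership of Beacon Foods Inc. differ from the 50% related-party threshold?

Direct interest in Beacon Foods Inc: 64%.
64% exceeds the 50% threshold by 14 percentage points.

14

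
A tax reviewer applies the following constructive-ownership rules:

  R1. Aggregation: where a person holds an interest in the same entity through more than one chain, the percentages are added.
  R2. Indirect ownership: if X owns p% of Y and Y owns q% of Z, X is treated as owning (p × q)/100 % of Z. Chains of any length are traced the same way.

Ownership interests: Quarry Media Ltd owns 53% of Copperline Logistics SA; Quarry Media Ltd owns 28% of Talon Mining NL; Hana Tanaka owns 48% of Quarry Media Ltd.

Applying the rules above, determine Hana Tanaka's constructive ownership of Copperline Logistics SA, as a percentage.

25.44%

Chain via Quarry Media Ltd (R2): 48% × 53% = 25.44% of Copperline Logistics SA.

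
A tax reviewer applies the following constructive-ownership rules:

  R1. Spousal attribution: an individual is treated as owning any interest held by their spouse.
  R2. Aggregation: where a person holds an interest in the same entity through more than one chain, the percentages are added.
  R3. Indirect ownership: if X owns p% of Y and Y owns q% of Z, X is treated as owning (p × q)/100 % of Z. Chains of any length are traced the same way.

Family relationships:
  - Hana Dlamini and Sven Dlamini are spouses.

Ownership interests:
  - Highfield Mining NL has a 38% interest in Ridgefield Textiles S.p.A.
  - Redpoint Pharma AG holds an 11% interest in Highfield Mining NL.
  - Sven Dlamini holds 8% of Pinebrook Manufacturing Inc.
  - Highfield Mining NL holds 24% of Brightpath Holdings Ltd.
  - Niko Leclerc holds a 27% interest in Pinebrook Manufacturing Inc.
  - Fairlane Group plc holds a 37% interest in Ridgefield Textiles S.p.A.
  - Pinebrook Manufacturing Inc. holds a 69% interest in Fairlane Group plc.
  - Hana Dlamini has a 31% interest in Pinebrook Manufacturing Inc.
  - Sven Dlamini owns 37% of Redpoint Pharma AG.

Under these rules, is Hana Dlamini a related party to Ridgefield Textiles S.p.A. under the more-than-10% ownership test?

By spousal attribution (R1), Hana Dlamini is treated as also owning Sven Dlamini's interest in Pinebrook Manufacturing Inc, giving 31% + 8% = 39%.
By spousal attribution (R1), Hana Dlamini is treated as owning Sven Dlamini's 37% interest in Redpoint Pharma AG.
Chain via Pinebrook Manufacturing Inc. → Fairlane Group plc (R3): 39% × 69% × 37% = 9.9567% of Ridgefield Textiles S.p.A.
Chain via Redpoint Pharma AG → Highfield Mining NL (R3): 37% × 11% × 38% = 1.5466% of Ridgefield Textiles S.p.A.
Aggregating (R2): 9.9567% + 1.5466% = 11.5033%.
11.5033% exceeds the 10% threshold, so Hana is a related party to Ridgefield Textiles S.p.A.

Yes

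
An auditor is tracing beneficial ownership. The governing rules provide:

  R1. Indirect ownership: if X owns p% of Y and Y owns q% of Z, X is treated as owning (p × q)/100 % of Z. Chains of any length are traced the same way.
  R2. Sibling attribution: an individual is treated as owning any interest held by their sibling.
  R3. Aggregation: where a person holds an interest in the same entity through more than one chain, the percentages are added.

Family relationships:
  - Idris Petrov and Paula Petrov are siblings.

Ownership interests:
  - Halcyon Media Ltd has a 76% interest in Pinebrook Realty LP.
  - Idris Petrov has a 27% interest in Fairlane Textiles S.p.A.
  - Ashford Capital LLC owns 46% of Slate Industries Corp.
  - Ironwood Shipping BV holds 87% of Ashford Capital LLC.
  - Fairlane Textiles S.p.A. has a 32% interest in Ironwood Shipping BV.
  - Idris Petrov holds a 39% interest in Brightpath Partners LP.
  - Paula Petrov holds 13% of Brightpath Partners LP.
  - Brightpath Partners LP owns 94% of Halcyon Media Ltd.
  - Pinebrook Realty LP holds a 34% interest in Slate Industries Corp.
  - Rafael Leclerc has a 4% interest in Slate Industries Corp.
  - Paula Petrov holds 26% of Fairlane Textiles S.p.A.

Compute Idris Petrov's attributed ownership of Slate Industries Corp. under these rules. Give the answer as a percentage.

By sibling attribution (R2), Idris Petrov is treated as also owning Paula Petrov's interest in Fairlane Textiles S.p.A, giving 27% + 26% = 53%.
By sibling attribution (R2), Idris Petrov is treated as also owning Paula Petrov's interest in Brightpath Partners LP, giving 39% + 13% = 52%.
Chain via Fairlane Textiles S.p.A. → Ironwood Shipping BV → Ashford Capital LLC (R1): 53% × 32% × 87% × 46% = 6.787392% of Slate Industries Corp.
Chain via Brightpath Partners LP → Halcyon Media Ltd → Pinebrook Realty LP (R1): 52% × 94% × 76% × 34% = 12.630592% of Slate Industries Corp.
Aggregating (R3): 6.787392% + 12.630592% = 19.417984%.

19.417984%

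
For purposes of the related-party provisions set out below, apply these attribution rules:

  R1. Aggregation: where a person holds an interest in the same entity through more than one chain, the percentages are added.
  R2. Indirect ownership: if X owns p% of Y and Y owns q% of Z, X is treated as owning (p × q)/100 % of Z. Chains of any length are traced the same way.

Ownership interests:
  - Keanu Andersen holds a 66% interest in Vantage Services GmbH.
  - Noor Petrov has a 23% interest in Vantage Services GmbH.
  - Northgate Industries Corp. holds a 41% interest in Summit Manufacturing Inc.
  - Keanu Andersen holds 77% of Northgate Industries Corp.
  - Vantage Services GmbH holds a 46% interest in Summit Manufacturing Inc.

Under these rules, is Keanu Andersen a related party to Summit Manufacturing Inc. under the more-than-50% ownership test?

Yes

Chain via Northgate Industries Corp. (R2): 77% × 41% = 31.57% of Summit Manufacturing Inc.
Chain via Vantage Services GmbH (R2): 66% × 46% = 30.36% of Summit Manufacturing Inc.
Aggregating (R1): 31.57% + 30.36% = 61.93%.
61.93% exceeds the 50% threshold, so Keanu is a related party to Summit Manufacturing Inc.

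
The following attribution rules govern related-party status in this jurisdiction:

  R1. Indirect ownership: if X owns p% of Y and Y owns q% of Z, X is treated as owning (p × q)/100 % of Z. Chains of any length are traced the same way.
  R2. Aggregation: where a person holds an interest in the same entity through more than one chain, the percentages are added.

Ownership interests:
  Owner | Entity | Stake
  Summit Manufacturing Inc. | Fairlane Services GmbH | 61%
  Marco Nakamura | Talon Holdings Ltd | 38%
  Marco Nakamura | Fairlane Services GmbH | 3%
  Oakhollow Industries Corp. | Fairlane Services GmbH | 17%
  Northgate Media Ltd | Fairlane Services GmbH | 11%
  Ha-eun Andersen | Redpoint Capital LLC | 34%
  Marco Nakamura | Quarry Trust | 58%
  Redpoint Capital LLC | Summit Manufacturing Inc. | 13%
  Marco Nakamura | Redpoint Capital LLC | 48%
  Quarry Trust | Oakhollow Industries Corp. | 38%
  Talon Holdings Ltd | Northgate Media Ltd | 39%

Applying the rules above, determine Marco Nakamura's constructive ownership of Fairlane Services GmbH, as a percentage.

12.1834%

Chain via Quarry Trust → Oakhollow Industries Corp. (R1): 58% × 38% × 17% = 3.7468% of Fairlane Services GmbH.
Chain via Redpoint Capital LLC → Summit Manufacturing Inc. (R1): 48% × 13% × 61% = 3.8064% of Fairlane Services GmbH.
Chain via Talon Holdings Ltd → Northgate Media Ltd (R1): 38% × 39% × 11% = 1.6302% of Fairlane Services GmbH.
Direct interest in Fairlane Services GmbH: 3%.
Aggregating (R2): 3.7468% + 3.8064% + 1.6302% + 3% = 12.1834%.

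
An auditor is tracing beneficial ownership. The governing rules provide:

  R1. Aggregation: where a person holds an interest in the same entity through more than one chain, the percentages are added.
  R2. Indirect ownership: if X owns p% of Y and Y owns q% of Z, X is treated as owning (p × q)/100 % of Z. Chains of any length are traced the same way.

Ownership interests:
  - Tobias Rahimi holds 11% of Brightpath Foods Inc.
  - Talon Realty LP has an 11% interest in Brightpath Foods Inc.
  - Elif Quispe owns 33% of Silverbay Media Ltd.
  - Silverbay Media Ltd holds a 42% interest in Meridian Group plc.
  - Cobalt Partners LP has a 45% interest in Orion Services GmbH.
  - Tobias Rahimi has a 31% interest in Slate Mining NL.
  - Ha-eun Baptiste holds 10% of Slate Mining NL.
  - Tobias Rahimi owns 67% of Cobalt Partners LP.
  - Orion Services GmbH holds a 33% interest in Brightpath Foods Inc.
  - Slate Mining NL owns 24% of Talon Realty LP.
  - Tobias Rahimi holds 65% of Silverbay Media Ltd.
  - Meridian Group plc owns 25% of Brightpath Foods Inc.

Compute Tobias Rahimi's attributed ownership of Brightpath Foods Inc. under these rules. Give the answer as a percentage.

Chain via Silverbay Media Ltd → Meridian Group plc (R2): 65% × 42% × 25% = 6.825% of Brightpath Foods Inc.
Chain via Cobalt Partners LP → Orion Services GmbH (R2): 67% × 45% × 33% = 9.9495% of Brightpath Foods Inc.
Chain via Slate Mining NL → Talon Realty LP (R2): 31% × 24% × 11% = 0.8184% of Brightpath Foods Inc.
Direct interest in Brightpath Foods Inc: 11%.
Aggregating (R1): 6.825% + 9.9495% + 0.8184% + 11% = 28.5929%.

28.5929%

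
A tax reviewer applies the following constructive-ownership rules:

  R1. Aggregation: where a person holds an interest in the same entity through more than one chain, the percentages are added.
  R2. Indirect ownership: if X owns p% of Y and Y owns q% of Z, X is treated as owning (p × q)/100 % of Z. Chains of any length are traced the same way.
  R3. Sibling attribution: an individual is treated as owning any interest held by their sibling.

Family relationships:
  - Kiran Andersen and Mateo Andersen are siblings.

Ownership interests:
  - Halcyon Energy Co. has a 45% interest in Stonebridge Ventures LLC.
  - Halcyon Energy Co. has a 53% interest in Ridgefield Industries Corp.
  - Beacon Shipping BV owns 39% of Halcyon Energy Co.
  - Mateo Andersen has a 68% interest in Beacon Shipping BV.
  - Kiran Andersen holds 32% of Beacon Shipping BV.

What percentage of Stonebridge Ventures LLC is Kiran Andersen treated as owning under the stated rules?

17.55%

By sibling attribution (R3), Kiran Andersen is treated as also owning Mateo Andersen's interest in Beacon Shipping BV, giving 32% + 68% = 100%.
Chain via Beacon Shipping BV → Halcyon Energy Co. (R2): 100% × 39% × 45% = 17.55% of Stonebridge Ventures LLC.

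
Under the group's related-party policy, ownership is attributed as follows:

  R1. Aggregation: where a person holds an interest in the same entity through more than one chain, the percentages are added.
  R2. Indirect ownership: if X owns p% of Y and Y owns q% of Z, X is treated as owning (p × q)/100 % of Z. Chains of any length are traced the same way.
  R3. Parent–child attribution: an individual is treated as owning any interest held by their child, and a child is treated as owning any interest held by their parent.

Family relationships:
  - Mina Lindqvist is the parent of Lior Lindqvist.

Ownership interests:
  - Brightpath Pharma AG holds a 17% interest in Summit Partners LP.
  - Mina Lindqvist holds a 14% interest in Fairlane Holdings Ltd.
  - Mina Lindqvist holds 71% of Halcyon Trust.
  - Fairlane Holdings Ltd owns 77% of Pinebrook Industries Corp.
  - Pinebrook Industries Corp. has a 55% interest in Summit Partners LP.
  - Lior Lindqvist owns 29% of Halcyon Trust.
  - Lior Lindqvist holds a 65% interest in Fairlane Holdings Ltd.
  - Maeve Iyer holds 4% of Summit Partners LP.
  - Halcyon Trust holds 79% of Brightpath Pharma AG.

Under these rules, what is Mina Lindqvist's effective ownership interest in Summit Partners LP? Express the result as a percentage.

46.8865%

By parent–child attribution (R3), Mina Lindqvist is treated as also owning Lior Lindqvist's interest in Fairlane Holdings Ltd, giving 14% + 65% = 79%.
By parent–child attribution (R3), Mina Lindqvist is treated as also owning Lior Lindqvist's interest in Halcyon Trust, giving 71% + 29% = 100%.
Chain via Fairlane Holdings Ltd → Pinebrook Industries Corp. (R2): 79% × 77% × 55% = 33.4565% of Summit Partners LP.
Chain via Halcyon Trust → Brightpath Pharma AG (R2): 100% × 79% × 17% = 13.43% of Summit Partners LP.
Aggregating (R1): 33.4565% + 13.43% = 46.8865%.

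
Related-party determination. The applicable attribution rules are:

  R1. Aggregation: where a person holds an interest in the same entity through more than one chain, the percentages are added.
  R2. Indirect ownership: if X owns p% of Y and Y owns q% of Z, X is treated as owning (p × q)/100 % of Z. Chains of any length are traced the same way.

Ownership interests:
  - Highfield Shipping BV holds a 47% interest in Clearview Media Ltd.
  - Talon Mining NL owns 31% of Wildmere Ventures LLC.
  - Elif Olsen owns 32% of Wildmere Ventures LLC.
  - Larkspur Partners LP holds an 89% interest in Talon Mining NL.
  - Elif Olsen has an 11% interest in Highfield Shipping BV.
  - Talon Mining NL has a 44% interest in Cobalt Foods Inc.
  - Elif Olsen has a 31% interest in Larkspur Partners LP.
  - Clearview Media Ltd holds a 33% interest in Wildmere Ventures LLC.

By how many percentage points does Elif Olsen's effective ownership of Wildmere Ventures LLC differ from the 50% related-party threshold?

Chain via Larkspur Partners LP → Talon Mining NL (R2): 31% × 89% × 31% = 8.5529% of Wildmere Ventures LLC.
Chain via Highfield Shipping BV → Clearview Media Ltd (R2): 11% × 47% × 33% = 1.7061% of Wildmere Ventures LLC.
Direct interest in Wildmere Ventures LLC: 32%.
Aggregating (R1): 8.5529% + 1.7061% + 32% = 42.259%.
42.259% falls short of the 50% threshold by 7.741 percentage points.

7.741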